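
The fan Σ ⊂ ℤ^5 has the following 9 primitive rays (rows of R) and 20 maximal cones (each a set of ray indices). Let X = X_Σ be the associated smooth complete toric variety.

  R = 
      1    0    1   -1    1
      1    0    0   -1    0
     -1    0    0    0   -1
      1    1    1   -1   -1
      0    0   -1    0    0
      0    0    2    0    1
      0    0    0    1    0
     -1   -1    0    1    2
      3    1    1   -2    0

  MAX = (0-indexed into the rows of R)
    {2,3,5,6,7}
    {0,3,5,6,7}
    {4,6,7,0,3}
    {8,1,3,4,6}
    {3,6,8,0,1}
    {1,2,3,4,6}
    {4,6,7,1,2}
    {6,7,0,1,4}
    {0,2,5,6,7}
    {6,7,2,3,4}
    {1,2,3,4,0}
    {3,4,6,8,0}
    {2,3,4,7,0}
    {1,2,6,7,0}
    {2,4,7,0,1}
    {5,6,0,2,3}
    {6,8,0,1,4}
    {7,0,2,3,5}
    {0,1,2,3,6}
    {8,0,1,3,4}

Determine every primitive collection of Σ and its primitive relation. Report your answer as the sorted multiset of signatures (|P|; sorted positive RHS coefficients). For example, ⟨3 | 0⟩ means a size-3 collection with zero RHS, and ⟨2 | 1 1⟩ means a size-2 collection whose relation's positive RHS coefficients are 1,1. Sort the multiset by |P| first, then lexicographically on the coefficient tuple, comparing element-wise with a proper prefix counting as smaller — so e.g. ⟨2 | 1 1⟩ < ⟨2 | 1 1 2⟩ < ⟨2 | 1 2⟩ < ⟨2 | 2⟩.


9 minimal non-faces of Δ(Σ) (on 9 rays):

  • {2,8}:  v_{2} + v_{8} = v_{1} + v_{3}  →  sig = ⟨2 | 1 1⟩
  • {4,5}:  v_{4} + v_{5} = v_{3} + v_{7}  →  sig = ⟨2 | 1 1⟩
  • {1,5}:  v_{1} + v_{5} = 2·v_{0} + v_{2} + v_{6}  →  sig = ⟨2 | 1 1 2⟩
  • {5,8}:  v_{5} + v_{8} = 2·v_{0} + v_{3} + v_{6}  →  sig = ⟨2 | 1 1 2⟩
  • {7,8}:  v_{7} + v_{8} = 2·v_{0} + v_{4} + v_{6}  →  sig = ⟨2 | 1 1 2⟩
  • {1,3,7}:  v_{1} + v_{3} + v_{7} = v_{0}  →  sig = ⟨3 | 1⟩
  • {0,2,4,6}:  v_{0} + v_{2} + v_{4} + v_{6} = 0  →  sig = ⟨4 | 0⟩
  • {0,1,3,4,6}:  v_{0} + v_{1} + v_{3} + v_{4} + v_{6} = v_{8}  →  sig = ⟨5 | 1⟩
  • {0,2,3,6,7}:  v_{0} + v_{2} + v_{3} + v_{6} + v_{7} = v_{5}  →  sig = ⟨5 | 1⟩

Sorted signature multiset PRS(X):
[⟨2 | 1 1⟩, ⟨2 | 1 1⟩, ⟨2 | 1 1 2⟩, ⟨2 | 1 1 2⟩, ⟨2 | 1 1 2⟩, ⟨3 | 1⟩, ⟨4 | 0⟩, ⟨5 | 1⟩, ⟨5 | 1⟩]


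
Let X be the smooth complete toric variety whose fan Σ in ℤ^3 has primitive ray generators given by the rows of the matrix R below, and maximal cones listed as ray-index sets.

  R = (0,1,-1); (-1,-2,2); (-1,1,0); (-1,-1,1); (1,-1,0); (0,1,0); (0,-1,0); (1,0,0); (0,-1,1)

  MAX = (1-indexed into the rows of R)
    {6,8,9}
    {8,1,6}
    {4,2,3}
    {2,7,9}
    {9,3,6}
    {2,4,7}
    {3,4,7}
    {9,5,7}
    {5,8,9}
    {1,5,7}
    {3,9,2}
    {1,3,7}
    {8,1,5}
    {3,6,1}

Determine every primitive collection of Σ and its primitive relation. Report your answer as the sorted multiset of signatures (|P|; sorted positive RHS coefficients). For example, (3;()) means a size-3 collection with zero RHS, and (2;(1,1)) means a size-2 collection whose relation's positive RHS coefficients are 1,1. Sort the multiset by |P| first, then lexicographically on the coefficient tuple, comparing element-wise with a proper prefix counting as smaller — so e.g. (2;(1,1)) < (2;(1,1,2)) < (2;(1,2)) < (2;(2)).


17 collections generate NE(X_Σ); each relation:

  • {1,9}:  v_{1} + v_{9} = 0  ⟹  sig = (2;())
  • {3,5}:  v_{3} + v_{5} = 0  ⟹  sig = (2;())
  • {6,7}:  v_{6} + v_{7} = 0  ⟹  sig = (2;())
  • {1,2}:  v_{1} + v_{2} = v_{4}  ⟹  sig = (2;(1))
  • {3,8}:  v_{3} + v_{8} = v_{6}  ⟹  sig = (2;(1))
  • {4,8}:  v_{4} + v_{8} = v_{9}  ⟹  sig = (2;(1))
  • {4,9}:  v_{4} + v_{9} = v_{2}  ⟹  sig = (2;(1))
  • {5,6}:  v_{5} + v_{6} = v_{8}  ⟹  sig = (2;(1))
  • {7,8}:  v_{7} + v_{8} = v_{5}  ⟹  sig = (2;(1))
  • {1,4}:  v_{1} + v_{4} = v_{3} + v_{7}  ⟹  sig = (2;(1,1))
  • {4,5}:  v_{4} + v_{5} = v_{7} + v_{9}  ⟹  sig = (2;(1,1))
  • {4,6}:  v_{4} + v_{6} = v_{3} + v_{9}  ⟹  sig = (2;(1,1))
  • {2,5}:  v_{2} + v_{5} = v_{7} + 2·v_{9}  ⟹  sig = (2;(1,2))
  • {2,6}:  v_{2} + v_{6} = v_{3} + 2·v_{9}  ⟹  sig = (2;(1,2))
  • {2,8}:  v_{2} + v_{8} = 2·v_{9}  ⟹  sig = (2;(2))
  • {3,7,9}:  v_{3} + v_{7} + v_{9} = v_{4}  ⟹  sig = (3;(1))
  • {2,3,7}:  v_{2} + v_{3} + v_{7} = 2·v_{4}  ⟹  sig = (3;(2))

Sorted signature multiset PRS(X):
[(2;()), (2;()), (2;()), (2;(1)), (2;(1)), (2;(1)), (2;(1)), (2;(1)), (2;(1)), (2;(1,1)), (2;(1,1)), (2;(1,1)), (2;(1,2)), (2;(1,2)), (2;(2)), (3;(1)), (3;(2))]


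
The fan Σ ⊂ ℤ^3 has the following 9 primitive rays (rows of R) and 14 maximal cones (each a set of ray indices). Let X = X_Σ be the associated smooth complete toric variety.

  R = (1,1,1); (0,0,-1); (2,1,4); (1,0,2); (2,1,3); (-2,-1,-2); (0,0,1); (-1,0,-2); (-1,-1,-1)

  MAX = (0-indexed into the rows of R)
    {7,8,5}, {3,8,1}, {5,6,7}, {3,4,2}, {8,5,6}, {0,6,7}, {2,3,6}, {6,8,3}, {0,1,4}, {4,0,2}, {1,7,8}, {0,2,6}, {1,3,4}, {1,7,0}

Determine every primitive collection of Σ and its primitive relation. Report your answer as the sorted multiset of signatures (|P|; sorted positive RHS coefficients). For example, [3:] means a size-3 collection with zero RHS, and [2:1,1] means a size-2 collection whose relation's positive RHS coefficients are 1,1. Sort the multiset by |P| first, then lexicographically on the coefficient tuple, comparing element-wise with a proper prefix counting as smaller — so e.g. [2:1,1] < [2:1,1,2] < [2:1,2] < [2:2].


16 collections generate NE(X_Σ); each relation:

  {0,8}:  v_{0} + v_{8} = 0  ⟹  sig = [2:]
  {1,6}:  v_{1} + v_{6} = 0  ⟹  sig = [2:]
  {3,7}:  v_{3} + v_{7} = 0  ⟹  sig = [2:]
  {0,3}:  v_{0} + v_{3} = v_{4}  ⟹  sig = [2:1]
  {1,2}:  v_{1} + v_{2} = v_{4}  ⟹  sig = [2:1]
  {4,5}:  v_{4} + v_{5} = v_{6}  ⟹  sig = [2:1]
  {4,6}:  v_{4} + v_{6} = v_{2}  ⟹  sig = [2:1]
  {4,7}:  v_{4} + v_{7} = v_{0}  ⟹  sig = [2:1]
  {4,8}:  v_{4} + v_{8} = v_{3}  ⟹  sig = [2:1]
  {0,5}:  v_{0} + v_{5} = v_{6} + v_{7}  ⟹  sig = [2:1,1]
  {1,5}:  v_{1} + v_{5} = v_{7} + v_{8}  ⟹  sig = [2:1,1]
  {2,7}:  v_{2} + v_{7} = v_{0} + v_{6}  ⟹  sig = [2:1,1]
  {2,8}:  v_{2} + v_{8} = v_{3} + v_{6}  ⟹  sig = [2:1,1]
  {3,5}:  v_{3} + v_{5} = v_{6} + v_{8}  ⟹  sig = [2:1,1]
  {2,5}:  v_{2} + v_{5} = 2·v_{6}  ⟹  sig = [2:2]
  {6,7,8}:  v_{6} + v_{7} + v_{8} = v_{5}  ⟹  sig = [3:1]

Signatures (|P|; sorted positive RHS coefficients), sorted:
[[2:], [2:], [2:], [2:1], [2:1], [2:1], [2:1], [2:1], [2:1], [2:1,1], [2:1,1], [2:1,1], [2:1,1], [2:1,1], [2:2], [3:1]]


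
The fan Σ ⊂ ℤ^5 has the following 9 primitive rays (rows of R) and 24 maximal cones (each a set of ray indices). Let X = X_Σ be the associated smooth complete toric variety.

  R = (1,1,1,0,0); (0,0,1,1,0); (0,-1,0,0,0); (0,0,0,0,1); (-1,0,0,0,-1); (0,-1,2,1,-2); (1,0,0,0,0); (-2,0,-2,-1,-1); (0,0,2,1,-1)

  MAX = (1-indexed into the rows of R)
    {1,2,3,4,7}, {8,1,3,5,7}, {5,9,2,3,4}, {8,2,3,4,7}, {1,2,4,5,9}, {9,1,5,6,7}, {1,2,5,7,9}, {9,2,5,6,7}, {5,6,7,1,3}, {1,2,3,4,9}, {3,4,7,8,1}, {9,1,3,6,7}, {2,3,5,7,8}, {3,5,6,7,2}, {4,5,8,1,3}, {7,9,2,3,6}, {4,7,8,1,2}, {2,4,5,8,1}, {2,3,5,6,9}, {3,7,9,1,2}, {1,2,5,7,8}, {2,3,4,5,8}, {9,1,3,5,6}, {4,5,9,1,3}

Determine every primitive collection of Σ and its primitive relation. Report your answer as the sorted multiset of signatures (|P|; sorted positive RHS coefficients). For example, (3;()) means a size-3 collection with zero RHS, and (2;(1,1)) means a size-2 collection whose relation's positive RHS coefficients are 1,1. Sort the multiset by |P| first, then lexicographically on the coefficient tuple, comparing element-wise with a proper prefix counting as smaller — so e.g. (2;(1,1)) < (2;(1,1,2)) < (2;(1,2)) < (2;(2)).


Minimal non-faces — 9 found among 9 rays, 24 max cones:

  P = {4,6}:  v_{4} + v_{6} = v_{3} + v_{9}  ⟹  sig = (2;(1,1))
  P = {6,8}:  v_{6} + v_{8} = v_{3} + 3·v_{5} + v_{7}  ⟹  sig = (2;(1,1,3))
  P = {8,9}:  v_{8} + v_{9} = 2·v_{5}  ⟹  sig = (2;(2))
  P = {4,5,7}:  v_{4} + v_{5} + v_{7} = 0  ⟹  sig = (3;())
  P = {4,7,9}:  v_{4} + v_{7} + v_{9} = v_{1} + v_{2} + v_{3}  ⟹  sig = (3;(1,1,1))
  P = {1,2,6}:  v_{1} + v_{2} + v_{6} = v_{7} + 2·v_{9}  ⟹  sig = (3;(1,2))
  P = {1,2,3,5}:  v_{1} + v_{2} + v_{3} + v_{5} = v_{9}  ⟹  sig = (4;(1))
  P = {1,2,3,8}:  v_{1} + v_{2} + v_{3} + v_{8} = v_{5}  ⟹  sig = (4;(1))
  P = {3,5,7,9}:  v_{3} + v_{5} + v_{7} + v_{9} = v_{6}  ⟹  sig = (4;(1))

so the primitive-relation signature multiset is
{ (2;(1,1)),  (2;(1,1,3)),  (2;(2)),  (3;()),  (3;(1,1,1)),  (3;(1,2)),  (4;(1)) ×3 }


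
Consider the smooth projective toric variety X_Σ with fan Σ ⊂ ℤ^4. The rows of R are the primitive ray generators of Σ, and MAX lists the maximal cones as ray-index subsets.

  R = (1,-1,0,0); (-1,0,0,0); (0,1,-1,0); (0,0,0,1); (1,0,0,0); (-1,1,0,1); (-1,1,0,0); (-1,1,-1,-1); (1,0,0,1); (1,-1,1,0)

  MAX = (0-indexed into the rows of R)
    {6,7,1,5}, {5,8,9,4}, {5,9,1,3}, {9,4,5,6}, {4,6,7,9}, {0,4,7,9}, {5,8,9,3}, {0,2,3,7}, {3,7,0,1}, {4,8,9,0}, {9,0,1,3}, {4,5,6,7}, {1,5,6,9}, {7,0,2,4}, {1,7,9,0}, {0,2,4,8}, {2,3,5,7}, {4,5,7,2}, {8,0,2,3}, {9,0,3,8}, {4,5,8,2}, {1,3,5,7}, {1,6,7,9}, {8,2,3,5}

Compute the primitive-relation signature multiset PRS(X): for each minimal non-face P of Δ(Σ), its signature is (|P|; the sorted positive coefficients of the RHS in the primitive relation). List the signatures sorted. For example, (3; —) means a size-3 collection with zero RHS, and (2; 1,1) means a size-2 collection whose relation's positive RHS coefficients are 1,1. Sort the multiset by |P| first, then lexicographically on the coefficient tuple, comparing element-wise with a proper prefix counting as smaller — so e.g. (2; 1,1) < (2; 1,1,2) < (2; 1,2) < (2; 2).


|primitive collections| = 13. Relations:

  P={0,6}:  v_{0} + v_{6} = 0  ⟹  sig = (2; —)
  P={1,4}:  v_{1} + v_{4} = 0  ⟹  sig = (2; —)
  P={0,5}:  v_{0} + v_{5} = v_{3}  ⟹  sig = (2; 1)
  P={1,8}:  v_{1} + v_{8} = v_{3}  ⟹  sig = (2; 1)
  P={2,9}:  v_{2} + v_{9} = v_{4}  ⟹  sig = (2; 1)
  P={3,4}:  v_{3} + v_{4} = v_{8}  ⟹  sig = (2; 1)
  P={3,6}:  v_{3} + v_{6} = v_{5}  ⟹  sig = (2; 1)
  P={7,8}:  v_{7} + v_{8} = v_{2}  ⟹  sig = (2; 1)
  P={1,2}:  v_{1} + v_{2} = v_{3} + v_{7}  ⟹  sig = (2; 1,1)
  P={6,8}:  v_{6} + v_{8} = v_{4} + v_{5}  ⟹  sig = (2; 1,1)
  P={2,6}:  v_{2} + v_{6} = v_{4} + v_{5} + v_{7}  ⟹  sig = (2; 1,1,1)
  P={3,7,9}:  v_{3} + v_{7} + v_{9} = 0  ⟹  sig = (3; —)
  P={5,7,9}:  v_{5} + v_{7} + v_{9} = v_{6}  ⟹  sig = (3; 1)

Sorted signature multiset PRS(X):
[(2; —), (2; —), (2; 1), (2; 1), (2; 1), (2; 1), (2; 1), (2; 1), (2; 1,1), (2; 1,1), (2; 1,1,1), (3; —), (3; 1)]


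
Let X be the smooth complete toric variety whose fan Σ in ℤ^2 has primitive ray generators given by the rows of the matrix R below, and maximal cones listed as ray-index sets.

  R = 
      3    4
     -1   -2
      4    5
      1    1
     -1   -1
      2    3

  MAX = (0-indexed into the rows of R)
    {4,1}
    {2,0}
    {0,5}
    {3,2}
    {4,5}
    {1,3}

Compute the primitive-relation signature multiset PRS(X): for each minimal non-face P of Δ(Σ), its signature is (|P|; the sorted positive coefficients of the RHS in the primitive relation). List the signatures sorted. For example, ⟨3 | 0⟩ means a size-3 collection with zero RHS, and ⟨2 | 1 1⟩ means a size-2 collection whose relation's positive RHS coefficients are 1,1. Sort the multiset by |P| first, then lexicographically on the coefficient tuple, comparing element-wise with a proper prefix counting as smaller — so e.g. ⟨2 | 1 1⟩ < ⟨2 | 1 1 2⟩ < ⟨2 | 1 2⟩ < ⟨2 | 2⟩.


Minimal non-faces — 9 found among 6 rays, 6 max cones:

  P = {3,4}:  v_{3} + v_{4} = 0  ⇒ sig = ⟨2 | 0⟩
  P = {0,3}:  v_{0} + v_{3} = v_{2}  ⇒ sig = ⟨2 | 1⟩
  P = {0,4}:  v_{0} + v_{4} = v_{5}  ⇒ sig = ⟨2 | 1⟩
  P = {1,5}:  v_{1} + v_{5} = v_{3}  ⇒ sig = ⟨2 | 1⟩
  P = {2,4}:  v_{2} + v_{4} = v_{0}  ⇒ sig = ⟨2 | 1⟩
  P = {3,5}:  v_{3} + v_{5} = v_{0}  ⇒ sig = ⟨2 | 1⟩
  P = {0,1}:  v_{0} + v_{1} = 2·v_{3}  ⇒ sig = ⟨2 | 2⟩
  P = {2,5}:  v_{2} + v_{5} = 2·v_{0}  ⇒ sig = ⟨2 | 2⟩
  P = {1,2}:  v_{1} + v_{2} = 3·v_{3}  ⇒ sig = ⟨2 | 3⟩

Signatures (|P|; sorted positive RHS coefficients), sorted:
[⟨2 | 0⟩, ⟨2 | 1⟩, ⟨2 | 1⟩, ⟨2 | 1⟩, ⟨2 | 1⟩, ⟨2 | 1⟩, ⟨2 | 2⟩, ⟨2 | 2⟩, ⟨2 | 3⟩]


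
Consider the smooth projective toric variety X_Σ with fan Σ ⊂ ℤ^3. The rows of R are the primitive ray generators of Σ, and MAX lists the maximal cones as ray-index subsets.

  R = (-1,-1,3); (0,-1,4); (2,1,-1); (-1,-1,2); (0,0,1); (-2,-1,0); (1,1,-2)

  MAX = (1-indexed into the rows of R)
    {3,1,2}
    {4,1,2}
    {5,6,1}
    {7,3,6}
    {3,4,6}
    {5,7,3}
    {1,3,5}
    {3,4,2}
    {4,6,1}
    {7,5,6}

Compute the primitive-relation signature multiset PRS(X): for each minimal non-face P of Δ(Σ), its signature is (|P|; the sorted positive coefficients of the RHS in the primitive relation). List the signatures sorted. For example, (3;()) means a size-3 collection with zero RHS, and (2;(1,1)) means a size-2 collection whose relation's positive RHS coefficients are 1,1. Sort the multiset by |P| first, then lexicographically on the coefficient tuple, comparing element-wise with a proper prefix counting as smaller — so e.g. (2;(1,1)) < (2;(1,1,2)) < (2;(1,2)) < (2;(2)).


Σ has 9 primitive collections:

  P={4,7}:  v_{4} + v_{7} = 0 ; sig = (2;())
  P={1,7}:  v_{1} + v_{7} = v_{5} ; sig = (2;(1))
  P={4,5}:  v_{4} + v_{5} = v_{1} ; sig = (2;(1))
  P={2,7}:  v_{2} + v_{7} = v_{1} + v_{3} ; sig = (2;(1,1))
  P={2,5}:  v_{2} + v_{5} = 2·v_{1} + v_{3} ; sig = (2;(1,2))
  P={2,6}:  v_{2} + v_{6} = 2·v_{4} ; sig = (2;(2))
  P={3,5,6}:  v_{3} + v_{5} + v_{6} = 0 ; sig = (3;())
  P={1,3,4}:  v_{1} + v_{3} + v_{4} = v_{2} ; sig = (3;(1))
  P={1,3,6}:  v_{1} + v_{3} + v_{6} = v_{4} ; sig = (3;(1))

Hence PRS(X_Σ) =
    |P|=2: 6 collections, coeffs (), (1), (1), (1,1), (1,2), (2)
    |P|=3: 3 collections, coeffs (), (1), (1)


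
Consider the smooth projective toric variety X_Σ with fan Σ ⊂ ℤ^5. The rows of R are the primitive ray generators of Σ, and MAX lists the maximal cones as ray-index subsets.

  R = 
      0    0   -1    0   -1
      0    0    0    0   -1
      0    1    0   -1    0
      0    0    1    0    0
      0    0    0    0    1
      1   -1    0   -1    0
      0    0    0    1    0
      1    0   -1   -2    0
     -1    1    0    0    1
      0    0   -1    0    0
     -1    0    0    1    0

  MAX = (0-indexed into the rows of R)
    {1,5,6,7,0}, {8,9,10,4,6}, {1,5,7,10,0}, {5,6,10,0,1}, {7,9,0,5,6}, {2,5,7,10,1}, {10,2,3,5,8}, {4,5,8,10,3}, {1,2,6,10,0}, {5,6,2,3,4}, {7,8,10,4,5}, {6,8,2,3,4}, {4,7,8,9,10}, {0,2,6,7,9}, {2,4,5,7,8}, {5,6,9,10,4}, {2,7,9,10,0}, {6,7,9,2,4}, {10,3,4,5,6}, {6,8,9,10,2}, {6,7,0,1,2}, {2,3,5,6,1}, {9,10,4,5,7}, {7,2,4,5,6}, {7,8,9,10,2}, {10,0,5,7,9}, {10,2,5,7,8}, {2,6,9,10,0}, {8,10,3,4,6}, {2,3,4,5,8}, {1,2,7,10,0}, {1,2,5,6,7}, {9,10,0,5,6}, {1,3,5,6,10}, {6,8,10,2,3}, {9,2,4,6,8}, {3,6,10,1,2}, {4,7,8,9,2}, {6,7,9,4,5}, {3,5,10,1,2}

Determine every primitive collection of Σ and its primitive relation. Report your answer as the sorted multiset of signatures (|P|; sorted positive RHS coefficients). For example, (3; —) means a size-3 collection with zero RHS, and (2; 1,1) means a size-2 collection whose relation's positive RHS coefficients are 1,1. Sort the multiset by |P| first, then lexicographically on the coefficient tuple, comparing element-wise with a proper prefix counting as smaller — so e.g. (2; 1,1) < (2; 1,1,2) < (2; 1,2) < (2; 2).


16 minimal non-faces of Δ(Σ) (on 11 rays):

  P = {1,4}:  v_{1} + v_{4} = 0 ; sig = (2; —)
  P = {3,9}:  v_{3} + v_{9} = 0 ; sig = (2; —)
  P = {0,3}:  v_{0} + v_{3} = v_{1} ; sig = (2; 1)
  P = {0,4}:  v_{0} + v_{4} = v_{9} ; sig = (2; 1)
  P = {1,9}:  v_{1} + v_{9} = v_{0} ; sig = (2; 1)
  P = {1,8}:  v_{1} + v_{8} = v_{2} + v_{10} ; sig = (2; 1,1)
  P = {3,7}:  v_{3} + v_{7} = v_{2} + v_{5} ; sig = (2; 1,1)
  P = {0,8}:  v_{0} + v_{8} = v_{2} + v_{9} + v_{10} ; sig = (2; 1,1,1)
  P = {2,4,10}:  v_{2} + v_{4} + v_{10} = v_{8} ; sig = (3; 1)
  P = {2,5,9}:  v_{2} + v_{5} + v_{9} = v_{7} ; sig = (3; 1)
  P = {5,6,8}:  v_{5} + v_{6} + v_{8} = v_{4} ; sig = (3; 1)
  P = {6,7,10}:  v_{6} + v_{7} + v_{10} = v_{9} ; sig = (3; 1)
  P = {0,2,5}:  v_{0} + v_{2} + v_{5} = v_{1} + v_{7} ; sig = (3; 1,1)
  P = {5,8,9}:  v_{5} + v_{8} + v_{9} = v_{4} + v_{7} + v_{10} ; sig = (3; 1,1,1)
  P = {6,7,8}:  v_{6} + v_{7} + v_{8} = v_{2} + v_{4} + v_{9} ; sig = (3; 1,1,1)
  P = {2,5,6,10}:  v_{2} + v_{5} + v_{6} + v_{10} = 0 ; sig = (4; —)

Signatures (|P|; sorted positive RHS coefficients), sorted:
{ (2; —) ×2,  (2; 1) ×3,  (2; 1,1) ×2,  (2; 1,1,1),  (3; 1) ×4,  (3; 1,1),  (3; 1,1,1) ×2,  (4; —) }


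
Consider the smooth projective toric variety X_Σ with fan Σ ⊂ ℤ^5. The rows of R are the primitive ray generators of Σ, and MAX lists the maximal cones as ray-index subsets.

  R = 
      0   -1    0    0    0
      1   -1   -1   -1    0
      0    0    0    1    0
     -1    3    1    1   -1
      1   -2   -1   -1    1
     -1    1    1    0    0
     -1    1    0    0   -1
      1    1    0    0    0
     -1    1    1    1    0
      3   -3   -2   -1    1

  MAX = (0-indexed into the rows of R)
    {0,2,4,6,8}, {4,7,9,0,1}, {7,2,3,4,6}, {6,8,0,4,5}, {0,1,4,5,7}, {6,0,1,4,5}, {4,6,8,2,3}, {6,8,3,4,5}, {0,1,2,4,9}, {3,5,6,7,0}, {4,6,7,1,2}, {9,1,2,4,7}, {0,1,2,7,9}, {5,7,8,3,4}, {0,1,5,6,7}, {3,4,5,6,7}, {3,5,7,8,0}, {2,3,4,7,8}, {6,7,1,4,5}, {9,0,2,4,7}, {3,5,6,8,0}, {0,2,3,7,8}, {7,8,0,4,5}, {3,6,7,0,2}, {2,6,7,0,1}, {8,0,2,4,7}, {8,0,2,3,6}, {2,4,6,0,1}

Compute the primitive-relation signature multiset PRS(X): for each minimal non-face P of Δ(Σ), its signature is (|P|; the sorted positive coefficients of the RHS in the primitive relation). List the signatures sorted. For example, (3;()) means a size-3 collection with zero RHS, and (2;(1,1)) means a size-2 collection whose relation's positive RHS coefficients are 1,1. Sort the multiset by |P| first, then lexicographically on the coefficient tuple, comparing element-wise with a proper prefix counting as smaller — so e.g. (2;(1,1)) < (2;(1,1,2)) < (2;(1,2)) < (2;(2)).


11 collections generate NE(X_Σ); each relation:

  {1,8}:  v_{1} + v_{8} = 0  ⇒ sig = (2;())
  {2,5}:  v_{2} + v_{5} = v_{8}  ⇒ sig = (2;(1))
  {1,3}:  v_{1} + v_{3} = v_{6} + v_{7}  ⇒ sig = (2;(1,1))
  {3,9}:  v_{3} + v_{9} = v_{1} + v_{2} + v_{7}  ⇒ sig = (2;(1,1,1))
  {5,9}:  v_{5} + v_{9} = v_{0} + v_{4} + v_{7}  ⇒ sig = (2;(1,1,1))
  {8,9}:  v_{8} + v_{9} = v_{0} + v_{2} + v_{4} + v_{7}  ⇒ sig = (2;(1,1,1,1))
  {6,9}:  v_{6} + v_{9} = 2·v_{1} + v_{2}  ⇒ sig = (2;(1,2))
  {0,3,4}:  v_{0} + v_{3} + v_{4} = 0  ⇒ sig = (3;())
  {6,7,8}:  v_{6} + v_{7} + v_{8} = v_{3}  ⇒ sig = (3;(1))
  {0,4,6,7}:  v_{0} + v_{4} + v_{6} + v_{7} = v_{1}  ⇒ sig = (4;(1))
  {0,1,2,4,7}:  v_{0} + v_{1} + v_{2} + v_{4} + v_{7} = v_{9}  ⇒ sig = (5;(1))

Signatures (|P|; sorted positive RHS coefficients), sorted:
[(2;()), (2;(1)), (2;(1,1)), (2;(1,1,1)), (2;(1,1,1)), (2;(1,1,1,1)), (2;(1,2)), (3;()), (3;(1)), (4;(1)), (5;(1))]


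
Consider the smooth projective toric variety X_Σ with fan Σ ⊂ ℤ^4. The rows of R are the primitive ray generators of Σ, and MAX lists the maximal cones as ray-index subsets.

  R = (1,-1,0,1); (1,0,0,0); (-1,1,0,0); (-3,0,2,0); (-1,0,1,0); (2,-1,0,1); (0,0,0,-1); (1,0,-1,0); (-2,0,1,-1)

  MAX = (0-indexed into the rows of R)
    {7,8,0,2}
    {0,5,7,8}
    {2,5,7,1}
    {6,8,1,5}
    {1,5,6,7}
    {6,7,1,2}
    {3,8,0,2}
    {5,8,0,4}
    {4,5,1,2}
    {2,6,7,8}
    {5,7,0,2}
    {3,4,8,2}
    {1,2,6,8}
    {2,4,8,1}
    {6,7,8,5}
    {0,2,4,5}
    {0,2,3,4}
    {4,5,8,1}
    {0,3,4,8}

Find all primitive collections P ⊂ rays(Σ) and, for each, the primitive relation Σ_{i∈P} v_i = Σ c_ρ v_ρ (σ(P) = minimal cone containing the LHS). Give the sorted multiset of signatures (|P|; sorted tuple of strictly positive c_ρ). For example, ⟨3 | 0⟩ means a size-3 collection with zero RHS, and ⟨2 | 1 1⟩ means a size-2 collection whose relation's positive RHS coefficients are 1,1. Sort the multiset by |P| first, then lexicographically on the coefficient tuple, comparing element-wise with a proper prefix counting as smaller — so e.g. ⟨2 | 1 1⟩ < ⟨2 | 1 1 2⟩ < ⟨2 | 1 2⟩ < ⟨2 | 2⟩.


12 minimal non-faces of Δ(Σ) (on 9 rays):

  {4,7}:  v_{4} + v_{7} = 0 — sig = ⟨2 | 0⟩
  {0,1}:  v_{0} + v_{1} = v_{5} — sig = ⟨2 | 1⟩
  {3,6}:  v_{3} + v_{6} = v_{4} + v_{8} — sig = ⟨2 | 1 1⟩
  {4,6}:  v_{4} + v_{6} = v_{1} + v_{8} — sig = ⟨2 | 1 1⟩
  {0,6}:  v_{0} + v_{6} = v_{5} + v_{7} + v_{8} — sig = ⟨2 | 1 1 1⟩
  {3,7}:  v_{3} + v_{7} = v_{0} + v_{2} + v_{8} — sig = ⟨2 | 1 1 1⟩
  {3,5}:  v_{3} + v_{5} = v_{0} + 2·v_{4} — sig = ⟨2 | 1 2⟩
  {1,3}:  v_{1} + v_{3} = 2·v_{4} — sig = ⟨2 | 2⟩
  {1,7,8}:  v_{1} + v_{7} + v_{8} = v_{6} — sig = ⟨3 | 1⟩
  {2,5,6}:  v_{2} + v_{5} + v_{6} = v_{1} — sig = ⟨3 | 1⟩
  {2,5,8}:  v_{2} + v_{5} + v_{8} = v_{4} — sig = ⟨3 | 1⟩
  {0,2,4,8}:  v_{0} + v_{2} + v_{4} + v_{8} = v_{3} — sig = ⟨4 | 1⟩

so the primitive-relation signature multiset is
    |P|=2: 8 collections, coeffs (), (1), (1,1), (1,1), (1,1,1), (1,1,1), (1,2), (2)
    |P|=3: 3 collections, coeffs (1), (1), (1)
    |P|=4: 1 collection, coeffs (1)


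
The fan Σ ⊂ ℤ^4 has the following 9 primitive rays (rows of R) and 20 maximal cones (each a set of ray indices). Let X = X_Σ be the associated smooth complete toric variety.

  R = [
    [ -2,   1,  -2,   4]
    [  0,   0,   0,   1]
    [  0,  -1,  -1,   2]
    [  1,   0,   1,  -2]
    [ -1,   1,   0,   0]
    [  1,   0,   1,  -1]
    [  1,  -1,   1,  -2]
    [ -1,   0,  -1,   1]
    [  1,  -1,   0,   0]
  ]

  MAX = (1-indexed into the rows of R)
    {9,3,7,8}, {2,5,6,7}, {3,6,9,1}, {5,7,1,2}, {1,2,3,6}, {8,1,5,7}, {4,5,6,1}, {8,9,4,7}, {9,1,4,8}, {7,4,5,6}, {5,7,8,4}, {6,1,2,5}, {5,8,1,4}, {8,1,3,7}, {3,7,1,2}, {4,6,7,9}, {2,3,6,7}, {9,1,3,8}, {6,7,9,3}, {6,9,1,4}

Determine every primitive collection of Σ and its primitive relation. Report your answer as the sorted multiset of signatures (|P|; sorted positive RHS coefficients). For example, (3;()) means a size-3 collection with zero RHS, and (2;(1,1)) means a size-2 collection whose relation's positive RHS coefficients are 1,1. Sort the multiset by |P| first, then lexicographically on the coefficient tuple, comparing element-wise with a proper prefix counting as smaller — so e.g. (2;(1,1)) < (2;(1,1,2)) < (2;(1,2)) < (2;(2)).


Δ(Σ) — 9 vertices, 10 min non-faces:

  • {5,9}:  v_{5} + v_{9} = 0  ⇒ sig = (2;())
  • {6,8}:  v_{6} + v_{8} = 0  ⇒ sig = (2;())
  • {2,4}:  v_{2} + v_{4} = v_{6}  ⇒ sig = (2;(1))
  • {3,4}:  v_{3} + v_{4} = v_{9}  ⇒ sig = (2;(1))
  • {2,8}:  v_{2} + v_{8} = v_{1} + v_{7}  ⇒ sig = (2;(1,1))
  • {2,9}:  v_{2} + v_{9} = v_{3} + v_{6}  ⇒ sig = (2;(1,1))
  • {3,5}:  v_{3} + v_{5} = v_{1} + v_{7}  ⇒ sig = (2;(1,1))
  • {1,4,7}:  v_{1} + v_{4} + v_{7} = 0  ⇒ sig = (3;())
  • {1,6,7}:  v_{1} + v_{6} + v_{7} = v_{2}  ⇒ sig = (3;(1))
  • {1,7,9}:  v_{1} + v_{7} + v_{9} = v_{3}  ⇒ sig = (3;(1))

Sorted signature multiset PRS(X):
    (2;())
    (2;())
    (2;(1))
    (2;(1))
    (2;(1,1))
    (2;(1,1))
    (2;(1,1))
    (3;())
    (3;(1))
    (3;(1))


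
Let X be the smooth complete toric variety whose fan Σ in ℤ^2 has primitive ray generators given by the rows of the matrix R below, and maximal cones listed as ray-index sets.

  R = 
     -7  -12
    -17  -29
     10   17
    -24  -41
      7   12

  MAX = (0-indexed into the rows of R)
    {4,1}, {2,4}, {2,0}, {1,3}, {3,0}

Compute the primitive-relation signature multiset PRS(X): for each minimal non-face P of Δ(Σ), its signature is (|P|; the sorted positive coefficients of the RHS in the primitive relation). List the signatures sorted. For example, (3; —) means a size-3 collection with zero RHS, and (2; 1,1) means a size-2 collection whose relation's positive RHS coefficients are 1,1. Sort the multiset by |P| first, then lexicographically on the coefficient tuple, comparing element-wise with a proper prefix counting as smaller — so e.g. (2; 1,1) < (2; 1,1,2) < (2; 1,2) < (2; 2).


5 collections generate NE(X_Σ); each relation:

  {0,4}:  v_{0} + v_{4} = 0  ⇒ sig = (2; —)
  {0,1}:  v_{0} + v_{1} = v_{3}  ⇒ sig = (2; 1)
  {1,2}:  v_{1} + v_{2} = v_{0}  ⇒ sig = (2; 1)
  {3,4}:  v_{3} + v_{4} = v_{1}  ⇒ sig = (2; 1)
  {2,3}:  v_{2} + v_{3} = 2·v_{0}  ⇒ sig = (2; 2)

Sorted signature multiset PRS(X):
{ (2; —),  (2; 1) ×3,  (2; 2) }


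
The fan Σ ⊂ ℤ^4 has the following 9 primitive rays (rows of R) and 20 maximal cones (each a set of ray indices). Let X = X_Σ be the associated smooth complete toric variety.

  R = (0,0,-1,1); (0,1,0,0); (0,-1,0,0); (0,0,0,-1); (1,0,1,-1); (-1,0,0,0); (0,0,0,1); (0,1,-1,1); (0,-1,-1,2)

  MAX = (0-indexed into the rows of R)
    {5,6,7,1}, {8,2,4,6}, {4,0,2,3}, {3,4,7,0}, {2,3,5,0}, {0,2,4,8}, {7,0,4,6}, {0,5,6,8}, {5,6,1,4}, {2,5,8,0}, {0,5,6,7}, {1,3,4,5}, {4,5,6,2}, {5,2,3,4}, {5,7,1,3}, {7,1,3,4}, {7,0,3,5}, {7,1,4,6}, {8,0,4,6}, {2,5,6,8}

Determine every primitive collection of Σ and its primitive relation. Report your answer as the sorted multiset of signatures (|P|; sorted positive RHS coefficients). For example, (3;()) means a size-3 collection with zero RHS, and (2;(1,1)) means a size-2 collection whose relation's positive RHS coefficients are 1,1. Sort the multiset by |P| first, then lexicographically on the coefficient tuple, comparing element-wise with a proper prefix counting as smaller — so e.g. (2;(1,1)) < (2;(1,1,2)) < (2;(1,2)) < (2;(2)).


11 collections generate NE(X_Σ); each relation:

  • {1,2}:  v_{1} + v_{2} = 0  ⇒ sig = (2;())
  • {3,6}:  v_{3} + v_{6} = 0  ⇒ sig = (2;())
  • {0,1}:  v_{0} + v_{1} = v_{7}  ⇒ sig = (2;(1))
  • {2,7}:  v_{2} + v_{7} = v_{0}  ⇒ sig = (2;(1))
  • {1,8}:  v_{1} + v_{8} = v_{0} + v_{6}  ⇒ sig = (2;(1,1))
  • {3,8}:  v_{3} + v_{8} = v_{0} + v_{2}  ⇒ sig = (2;(1,1))
  • {7,8}:  v_{7} + v_{8} = 2·v_{0} + v_{6}  ⇒ sig = (2;(1,2))
  • {0,4,5}:  v_{0} + v_{4} + v_{5} = 0  ⇒ sig = (3;())
  • {0,2,6}:  v_{0} + v_{2} + v_{6} = v_{8}  ⇒ sig = (3;(1))
  • {4,5,7}:  v_{4} + v_{5} + v_{7} = v_{1}  ⇒ sig = (3;(1))
  • {4,5,8}:  v_{4} + v_{5} + v_{8} = v_{2} + v_{6}  ⇒ sig = (3;(1,1))

so the primitive-relation signature multiset is
    (2;())
    (2;())
    (2;(1))
    (2;(1))
    (2;(1,1))
    (2;(1,1))
    (2;(1,2))
    (3;())
    (3;(1))
    (3;(1))
    (3;(1,1))


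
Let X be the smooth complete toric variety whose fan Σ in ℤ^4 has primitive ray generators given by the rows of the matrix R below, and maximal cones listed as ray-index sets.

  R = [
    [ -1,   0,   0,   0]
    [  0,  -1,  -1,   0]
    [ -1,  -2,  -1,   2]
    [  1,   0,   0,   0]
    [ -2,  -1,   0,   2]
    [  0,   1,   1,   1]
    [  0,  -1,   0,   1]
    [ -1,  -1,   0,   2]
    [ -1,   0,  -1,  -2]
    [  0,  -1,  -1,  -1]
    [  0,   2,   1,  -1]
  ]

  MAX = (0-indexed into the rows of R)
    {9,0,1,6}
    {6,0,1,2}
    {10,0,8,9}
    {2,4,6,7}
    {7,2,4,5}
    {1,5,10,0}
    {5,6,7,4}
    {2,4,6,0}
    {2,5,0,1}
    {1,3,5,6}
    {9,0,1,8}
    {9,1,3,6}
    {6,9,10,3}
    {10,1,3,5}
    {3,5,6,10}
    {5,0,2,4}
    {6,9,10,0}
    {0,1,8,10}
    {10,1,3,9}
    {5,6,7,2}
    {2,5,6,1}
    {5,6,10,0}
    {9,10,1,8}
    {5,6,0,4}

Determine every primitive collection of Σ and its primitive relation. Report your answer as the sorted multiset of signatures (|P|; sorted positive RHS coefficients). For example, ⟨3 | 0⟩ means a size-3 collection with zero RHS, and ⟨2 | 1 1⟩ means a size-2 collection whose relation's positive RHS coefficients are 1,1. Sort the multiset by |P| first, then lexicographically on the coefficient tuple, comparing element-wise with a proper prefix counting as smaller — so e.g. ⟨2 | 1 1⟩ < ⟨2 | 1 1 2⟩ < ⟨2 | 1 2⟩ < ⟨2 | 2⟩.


|primitive collections| = 25. Relations:

  P = {0,3}:  v_{0} + v_{3} = 0  →  sig = ⟨2 | 0⟩
  P = {5,9}:  v_{5} + v_{9} = 0  →  sig = ⟨2 | 0⟩
  P = {0,7}:  v_{0} + v_{7} = v_{4}  →  sig = ⟨2 | 1⟩
  P = {1,7}:  v_{1} + v_{7} = v_{2}  →  sig = ⟨2 | 1⟩
  P = {3,4}:  v_{3} + v_{4} = v_{7}  →  sig = ⟨2 | 1⟩
  P = {1,4}:  v_{1} + v_{4} = v_{0} + v_{2}  →  sig = ⟨2 | 1 1⟩
  P = {6,8}:  v_{6} + v_{8} = v_{0} + v_{9}  →  sig = ⟨2 | 1 1⟩
  P = {7,10}:  v_{7} + v_{10} = v_{0} + v_{5}  →  sig = ⟨2 | 1 1⟩
  P = {2,10}:  v_{2} + v_{10} = v_{0} + v_{1} + v_{5}  →  sig = ⟨2 | 1 1 1⟩
  P = {3,7}:  v_{3} + v_{7} = v_{1} + v_{5} + v_{6}  →  sig = ⟨2 | 1 1 1⟩
  P = {3,8}:  v_{3} + v_{8} = v_{1} + v_{9} + v_{10}  →  sig = ⟨2 | 1 1 1⟩
  P = {5,8}:  v_{5} + v_{8} = v_{0} + v_{1} + v_{10}  →  sig = ⟨2 | 1 1 1⟩
  P = {7,9}:  v_{7} + v_{9} = v_{0} + v_{1} + v_{6}  →  sig = ⟨2 | 1 1 1⟩
  P = {2,3}:  v_{2} + v_{3} = 2·v_{1} + v_{5} + v_{6}  →  sig = ⟨2 | 1 1 2⟩
  P = {2,9}:  v_{2} + v_{9} = v_{0} + 2·v_{1} + v_{6}  →  sig = ⟨2 | 1 1 2⟩
  P = {4,9}:  v_{4} + v_{9} = 2·v_{0} + v_{1} + v_{6}  →  sig = ⟨2 | 1 1 2⟩
  P = {4,10}:  v_{4} + v_{10} = 2·v_{0} + v_{5}  →  sig = ⟨2 | 1 2⟩
  P = {7,8}:  v_{7} + v_{8} = 2·v_{0} + v_{1}  →  sig = ⟨2 | 1 2⟩
  P = {4,8}:  v_{4} + v_{8} = 3·v_{0} + v_{1}  →  sig = ⟨2 | 1 3⟩
  P = {2,8}:  v_{2} + v_{8} = 2·v_{0} + 2·v_{1}  →  sig = ⟨2 | 2 2⟩
  P = {1,6,10}:  v_{1} + v_{6} + v_{10} = 0  →  sig = ⟨3 | 0⟩
  P = {0,1,5,6}:  v_{0} + v_{1} + v_{5} + v_{6} = v_{7}  →  sig = ⟨4 | 1⟩
  P = {0,1,9,10}:  v_{0} + v_{1} + v_{9} + v_{10} = v_{8}  →  sig = ⟨4 | 1⟩
  P = {0,2,5,6}:  v_{0} + v_{2} + v_{5} + v_{6} = 2·v_{7}  →  sig = ⟨4 | 2⟩
  P = {2,4,5,6}:  v_{2} + v_{4} + v_{5} + v_{6} = 3·v_{7}  →  sig = ⟨4 | 3⟩

Signatures (|P|; sorted positive RHS coefficients), sorted:
    |P|=2: 20 collections, coeffs (), (), (1), (1), (1), (1,1), (1,1), (1,1), (1,1,1), (1,1,1), (1,1,1), (1,1,1), (1,1,1), (1,1,2), (1,1,2), (1,1,2), (1,2), (1,2), (1,3), (2,2)
    |P|=3: 1 collection, coeffs ()
    |P|=4: 4 collections, coeffs (1), (1), (2), (3)


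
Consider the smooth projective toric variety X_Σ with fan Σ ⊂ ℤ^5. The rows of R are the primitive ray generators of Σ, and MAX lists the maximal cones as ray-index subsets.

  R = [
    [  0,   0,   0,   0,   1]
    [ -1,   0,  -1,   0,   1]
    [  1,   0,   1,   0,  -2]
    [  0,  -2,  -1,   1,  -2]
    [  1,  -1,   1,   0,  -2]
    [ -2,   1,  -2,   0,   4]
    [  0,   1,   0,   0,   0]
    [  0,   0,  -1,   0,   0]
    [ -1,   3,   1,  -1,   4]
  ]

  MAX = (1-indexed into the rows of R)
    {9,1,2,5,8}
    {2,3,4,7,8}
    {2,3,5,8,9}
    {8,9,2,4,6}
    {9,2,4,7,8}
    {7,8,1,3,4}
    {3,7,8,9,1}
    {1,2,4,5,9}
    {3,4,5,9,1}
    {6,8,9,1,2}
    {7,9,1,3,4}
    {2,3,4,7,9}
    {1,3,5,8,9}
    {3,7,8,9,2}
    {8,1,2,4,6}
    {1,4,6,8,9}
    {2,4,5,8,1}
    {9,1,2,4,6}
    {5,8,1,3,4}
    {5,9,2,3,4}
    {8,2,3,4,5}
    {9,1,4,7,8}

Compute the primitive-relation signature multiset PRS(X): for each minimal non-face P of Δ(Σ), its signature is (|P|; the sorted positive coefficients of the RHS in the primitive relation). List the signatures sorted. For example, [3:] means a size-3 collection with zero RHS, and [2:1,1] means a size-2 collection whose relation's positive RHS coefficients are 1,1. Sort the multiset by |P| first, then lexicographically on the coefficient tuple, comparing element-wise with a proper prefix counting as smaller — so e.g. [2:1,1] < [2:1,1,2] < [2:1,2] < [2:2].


Primitive collections (9):

  • {5,7}:  v_{5} + v_{7} = v_{3}  ⇒ sig = [2:1]
  • {5,6}:  v_{5} + v_{6} = v_{1} + v_{2}  ⇒ sig = [2:1,1]
  • {3,6}:  v_{3} + v_{6} = v_{4} + v_{8} + v_{9}  ⇒ sig = [2:1,1,1]
  • {6,7}:  v_{6} + v_{7} = 2·v_{4} + 2·v_{8} + 2·v_{9}  ⇒ sig = [2:2,2,2]
  • {1,2,3}:  v_{1} + v_{2} + v_{3} = 0  ⇒ sig = [3:]
  • {1,2,7}:  v_{1} + v_{2} + v_{7} = v_{4} + v_{8} + v_{9}  ⇒ sig = [3:1,1,1]
  • {4,5,8,9}:  v_{4} + v_{5} + v_{8} + v_{9} = 0  ⇒ sig = [4:]
  • {3,4,8,9}:  v_{3} + v_{4} + v_{8} + v_{9} = v_{7}  ⇒ sig = [4:1]
  • {1,2,4,8,9}:  v_{1} + v_{2} + v_{4} + v_{8} + v_{9} = v_{6}  ⇒ sig = [5:1]

Signatures (|P|; sorted positive RHS coefficients), sorted:
    [2:1]
    [2:1,1]
    [2:1,1,1]
    [2:2,2,2]
    [3:]
    [3:1,1,1]
    [4:]
    [4:1]
    [5:1]


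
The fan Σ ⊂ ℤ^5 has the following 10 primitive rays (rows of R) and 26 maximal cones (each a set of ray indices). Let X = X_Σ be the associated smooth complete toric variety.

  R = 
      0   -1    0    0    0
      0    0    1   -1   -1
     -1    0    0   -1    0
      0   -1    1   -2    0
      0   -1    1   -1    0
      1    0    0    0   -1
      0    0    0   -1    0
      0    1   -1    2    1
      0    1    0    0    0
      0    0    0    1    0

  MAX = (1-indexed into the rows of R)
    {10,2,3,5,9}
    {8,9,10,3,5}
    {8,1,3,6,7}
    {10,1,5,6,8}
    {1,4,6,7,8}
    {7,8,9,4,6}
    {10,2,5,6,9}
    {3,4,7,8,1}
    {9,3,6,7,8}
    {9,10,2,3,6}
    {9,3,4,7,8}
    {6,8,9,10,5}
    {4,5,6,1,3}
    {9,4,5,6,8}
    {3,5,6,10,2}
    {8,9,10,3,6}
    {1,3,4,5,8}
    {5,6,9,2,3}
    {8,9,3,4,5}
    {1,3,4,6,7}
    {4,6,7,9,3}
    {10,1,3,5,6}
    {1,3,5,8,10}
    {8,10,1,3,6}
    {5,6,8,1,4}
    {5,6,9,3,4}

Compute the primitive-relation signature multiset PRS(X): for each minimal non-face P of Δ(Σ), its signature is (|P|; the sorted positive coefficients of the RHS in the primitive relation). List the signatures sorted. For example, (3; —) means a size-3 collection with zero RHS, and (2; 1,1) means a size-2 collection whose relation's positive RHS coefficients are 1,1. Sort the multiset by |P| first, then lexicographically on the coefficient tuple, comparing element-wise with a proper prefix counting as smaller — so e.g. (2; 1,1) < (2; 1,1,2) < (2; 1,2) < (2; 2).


Σ has 11 primitive collections:

  P={1,9}:  v_{1} + v_{9} = 0  so sig = (2; —)
  P={7,10}:  v_{7} + v_{10} = 0  so sig = (2; —)
  P={4,10}:  v_{4} + v_{10} = v_{5}  so sig = (2; 1)
  P={5,7}:  v_{5} + v_{7} = v_{4}  so sig = (2; 1)
  P={2,8}:  v_{2} + v_{8} = v_{9} + v_{10}  so sig = (2; 1,1)
  P={1,2}:  v_{1} + v_{2} = v_{3} + v_{5} + v_{6} + v_{10}  so sig = (2; 1,1,1,1)
  P={2,7}:  v_{2} + v_{7} = v_{3} + v_{5} + v_{6} + v_{9}  so sig = (2; 1,1,1,1)
  P={2,4}:  v_{2} + v_{4} = v_{3} + 2·v_{5} + v_{6} + v_{9}  so sig = (2; 1,1,1,2)
  P={3,5,6,8}:  v_{3} + v_{5} + v_{6} + v_{8} = 0  so sig = (4; —)
  P={3,4,6,8}:  v_{3} + v_{4} + v_{6} + v_{8} = v_{7}  so sig = (4; 1)
  P={3,5,6,9,10}:  v_{3} + v_{5} + v_{6} + v_{9} + v_{10} = v_{2}  so sig = (5; 1)

Hence PRS(X_Σ) =
[(2; —), (2; —), (2; 1), (2; 1), (2; 1,1), (2; 1,1,1,1), (2; 1,1,1,1), (2; 1,1,1,2), (4; —), (4; 1), (5; 1)]


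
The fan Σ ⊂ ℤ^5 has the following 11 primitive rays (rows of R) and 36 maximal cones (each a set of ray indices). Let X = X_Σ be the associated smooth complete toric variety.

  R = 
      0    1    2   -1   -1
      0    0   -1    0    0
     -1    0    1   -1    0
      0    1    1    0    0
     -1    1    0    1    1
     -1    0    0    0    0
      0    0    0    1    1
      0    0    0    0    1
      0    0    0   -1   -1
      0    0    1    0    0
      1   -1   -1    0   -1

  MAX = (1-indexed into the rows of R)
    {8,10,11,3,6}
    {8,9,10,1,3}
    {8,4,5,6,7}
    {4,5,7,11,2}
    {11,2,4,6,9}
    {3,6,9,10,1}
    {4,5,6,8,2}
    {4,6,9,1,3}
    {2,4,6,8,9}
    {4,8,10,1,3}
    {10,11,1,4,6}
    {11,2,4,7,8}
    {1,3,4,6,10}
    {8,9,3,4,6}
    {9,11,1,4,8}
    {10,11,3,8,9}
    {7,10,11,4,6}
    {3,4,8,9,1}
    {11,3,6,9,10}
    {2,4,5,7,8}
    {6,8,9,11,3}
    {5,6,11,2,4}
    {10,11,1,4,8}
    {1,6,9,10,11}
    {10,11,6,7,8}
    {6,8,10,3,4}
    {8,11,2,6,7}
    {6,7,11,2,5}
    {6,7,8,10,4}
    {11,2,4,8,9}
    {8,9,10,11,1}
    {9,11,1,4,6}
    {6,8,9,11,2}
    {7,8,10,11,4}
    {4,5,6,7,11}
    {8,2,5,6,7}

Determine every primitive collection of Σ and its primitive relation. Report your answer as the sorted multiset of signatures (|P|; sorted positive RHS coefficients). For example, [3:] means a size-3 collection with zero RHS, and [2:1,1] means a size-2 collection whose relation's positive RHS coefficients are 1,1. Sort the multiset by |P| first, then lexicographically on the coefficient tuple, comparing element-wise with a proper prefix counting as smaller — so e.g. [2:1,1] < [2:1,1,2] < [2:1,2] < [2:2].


18 collections generate NE(X_Σ); each relation:

  P={2,10}:  v_{2} + v_{10} = 0 — sig = [2:]
  P={7,9}:  v_{7} + v_{9} = 0 — sig = [2:]
  P={1,2}:  v_{1} + v_{2} = v_{4} + v_{9} — sig = [2:1,1]
  P={1,7}:  v_{1} + v_{7} = v_{4} + v_{10} — sig = [2:1,1]
  P={2,3}:  v_{2} + v_{3} = v_{6} + v_{8} + v_{9} — sig = [2:1,1,1]
  P={3,7}:  v_{3} + v_{7} = v_{6} + v_{8} + v_{10} — sig = [2:1,1,1]
  P={5,9}:  v_{5} + v_{9} = v_{2} + v_{4} + v_{6} — sig = [2:1,1,1]
  P={5,10}:  v_{5} + v_{10} = v_{4} + v_{6} + v_{7} — sig = [2:1,1,1]
  P={3,5}:  v_{3} + v_{5} = v_{4} + 2·v_{6} + v_{8} — sig = [2:1,1,2]
  P={1,5}:  v_{1} + v_{5} = 2·v_{4} + v_{6} — sig = [2:1,2]
  P={4,9,10}:  v_{4} + v_{9} + v_{10} = v_{1} — sig = [3:1]
  P={1,6,8}:  v_{1} + v_{6} + v_{8} = v_{3} + v_{4} — sig = [3:1,1]
  P={3,4,11}:  v_{3} + v_{4} + v_{11} = v_{9} + v_{10} — sig = [3:1,1]
  P={5,8,11}:  v_{5} + v_{8} + v_{11} = v_{2} + v_{7} — sig = [3:1,1]
  P={1,3,11}:  v_{1} + v_{3} + v_{11} = 2·v_{9} + 2·v_{10} — sig = [3:2,2]
  P={4,6,8,11}:  v_{4} + v_{6} + v_{8} + v_{11} = 0 — sig = [4:]
  P={2,4,6,7}:  v_{2} + v_{4} + v_{6} + v_{7} = v_{5} — sig = [4:1]
  P={6,8,9,10}:  v_{6} + v_{8} + v_{9} + v_{10} = v_{3} — sig = [4:1]

Hence PRS(X_Σ) =
    [2:]
    [2:]
    [2:1,1]
    [2:1,1]
    [2:1,1,1]
    [2:1,1,1]
    [2:1,1,1]
    [2:1,1,1]
    [2:1,1,2]
    [2:1,2]
    [3:1]
    [3:1,1]
    [3:1,1]
    [3:1,1]
    [3:2,2]
    [4:]
    [4:1]
    [4:1]


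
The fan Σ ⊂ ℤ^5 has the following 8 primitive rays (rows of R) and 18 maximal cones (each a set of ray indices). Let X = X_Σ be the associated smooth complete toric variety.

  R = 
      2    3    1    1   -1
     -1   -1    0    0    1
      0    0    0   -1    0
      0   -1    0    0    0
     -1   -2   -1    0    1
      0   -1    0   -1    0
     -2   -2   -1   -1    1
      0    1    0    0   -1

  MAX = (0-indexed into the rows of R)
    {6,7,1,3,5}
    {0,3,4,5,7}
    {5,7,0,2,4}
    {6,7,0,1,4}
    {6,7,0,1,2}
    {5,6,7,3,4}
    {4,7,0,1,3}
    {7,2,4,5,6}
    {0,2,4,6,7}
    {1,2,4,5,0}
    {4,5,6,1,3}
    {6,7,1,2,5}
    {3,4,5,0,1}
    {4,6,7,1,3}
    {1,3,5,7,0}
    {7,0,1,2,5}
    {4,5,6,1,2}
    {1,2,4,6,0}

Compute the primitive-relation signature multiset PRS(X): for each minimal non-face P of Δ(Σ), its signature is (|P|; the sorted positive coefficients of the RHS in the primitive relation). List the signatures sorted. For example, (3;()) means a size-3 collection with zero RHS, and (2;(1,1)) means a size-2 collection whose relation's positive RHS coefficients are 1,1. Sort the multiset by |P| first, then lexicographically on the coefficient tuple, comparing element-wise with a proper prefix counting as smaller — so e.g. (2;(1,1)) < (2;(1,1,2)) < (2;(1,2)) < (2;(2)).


5 minimal non-faces of Δ(Σ) (on 8 rays):

  {2,3}:  v_{2} + v_{3} = v_{5}  →  sig = (2;(1))
  {0,3,6}:  v_{0} + v_{3} + v_{6} = 0  →  sig = (3;())
  {0,5,6}:  v_{0} + v_{5} + v_{6} = v_{2}  →  sig = (3;(1))
  {1,2,4,7}:  v_{1} + v_{2} + v_{4} + v_{7} = v_{6}  →  sig = (4;(1))
  {1,4,5,7}:  v_{1} + v_{4} + v_{5} + v_{7} = v_{3} + v_{6}  →  sig = (4;(1,1))

Sorted signature multiset PRS(X):
{ (2;(1)),  (3;()),  (3;(1)),  (4;(1)),  (4;(1,1)) }


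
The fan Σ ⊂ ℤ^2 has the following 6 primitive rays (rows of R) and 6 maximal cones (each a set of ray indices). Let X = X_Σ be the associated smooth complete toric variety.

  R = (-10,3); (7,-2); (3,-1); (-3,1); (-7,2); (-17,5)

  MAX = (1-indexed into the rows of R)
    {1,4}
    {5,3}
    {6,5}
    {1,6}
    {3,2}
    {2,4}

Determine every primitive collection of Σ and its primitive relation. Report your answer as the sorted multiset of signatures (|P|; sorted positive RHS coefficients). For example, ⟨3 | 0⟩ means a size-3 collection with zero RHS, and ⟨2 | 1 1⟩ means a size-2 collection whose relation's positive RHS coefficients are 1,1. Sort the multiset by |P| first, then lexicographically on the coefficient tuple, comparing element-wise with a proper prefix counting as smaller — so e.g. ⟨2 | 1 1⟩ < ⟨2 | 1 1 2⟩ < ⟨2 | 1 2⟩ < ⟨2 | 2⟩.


The 9 primitive collections of Σ (r=6, n=2):

  {2,5}:  v_{2} + v_{5} = 0 — sig = ⟨2 | 0⟩
  {3,4}:  v_{3} + v_{4} = 0 — sig = ⟨2 | 0⟩
  {1,2}:  v_{1} + v_{2} = v_{4} — sig = ⟨2 | 1⟩
  {1,3}:  v_{1} + v_{3} = v_{5} — sig = ⟨2 | 1⟩
  {1,5}:  v_{1} + v_{5} = v_{6} — sig = ⟨2 | 1⟩
  {2,6}:  v_{2} + v_{6} = v_{1} — sig = ⟨2 | 1⟩
  {4,5}:  v_{4} + v_{5} = v_{1} — sig = ⟨2 | 1⟩
  {3,6}:  v_{3} + v_{6} = 2·v_{5} — sig = ⟨2 | 2⟩
  {4,6}:  v_{4} + v_{6} = 2·v_{1} — sig = ⟨2 | 2⟩

Hence PRS(X_Σ) =
    |P|=2: 9 collections, coeffs (), (), (1), (1), (1), (1), (1), (2), (2)
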